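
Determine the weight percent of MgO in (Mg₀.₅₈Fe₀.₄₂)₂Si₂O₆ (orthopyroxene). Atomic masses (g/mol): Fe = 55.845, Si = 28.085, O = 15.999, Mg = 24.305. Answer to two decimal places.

M((Mg₀.₅₈Fe₀.₄₂)₂Si₂O₆) = 227.268 g/mol; M(MgO) = 40.304 g/mol.
Moles MgO per formula unit = 1.16 Mg ÷ 1 = 1.1600.
MgO fraction = (1.1600 × 40.304) / 227.268 = 46.753/227.268 = 0.2057.

20.57 wt%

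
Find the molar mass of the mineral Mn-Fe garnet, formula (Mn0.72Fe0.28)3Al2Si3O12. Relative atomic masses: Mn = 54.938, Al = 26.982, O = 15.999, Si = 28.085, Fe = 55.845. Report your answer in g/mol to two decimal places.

495.78 g/mol

Mn: 2.16 × 54.938 = 118.6661
Fe: 0.84 × 55.845 = 46.9098
Al: 2 × 26.982 = 53.9640
Si: 3 × 28.085 = 84.2550
O: 12 × 15.999 = 191.9880
Summing the contributions gives the formula mass.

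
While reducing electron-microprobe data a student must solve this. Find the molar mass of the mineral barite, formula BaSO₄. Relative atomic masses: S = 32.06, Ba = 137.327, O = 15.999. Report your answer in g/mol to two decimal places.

The formula mass is the sum 1·137.327 + 1·32.06 + 4·15.999.

233.38 g/mol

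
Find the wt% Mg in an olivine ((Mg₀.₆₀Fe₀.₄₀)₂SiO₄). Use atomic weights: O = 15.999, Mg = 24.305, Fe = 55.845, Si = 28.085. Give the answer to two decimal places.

Formula mass = 1.20·24.305 + 0.80·55.845 + 1·28.085 + 4·15.999 = 165.923 g/mol, of which 29.166 g is Mg.
So Mg makes up 29.166/165.923 = 0.1758 of the mass, i.e. 17.58%.

17.58 mass %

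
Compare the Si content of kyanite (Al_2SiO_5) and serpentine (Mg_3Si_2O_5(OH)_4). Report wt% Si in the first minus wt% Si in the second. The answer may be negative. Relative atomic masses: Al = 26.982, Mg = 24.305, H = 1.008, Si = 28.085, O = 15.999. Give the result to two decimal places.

-2.94 percentage points

M(Al_2SiO_5) = 162.044 g/mol, so wt% Si = 28.085/162.044 × 100 = 17.33%.
M(Mg_3Si_2O_5(OH)_4) = 277.108 g/mol, so wt% Si = 56.170/277.108 × 100 = 20.27%.
17.33 − 20.27 = -2.94 pp.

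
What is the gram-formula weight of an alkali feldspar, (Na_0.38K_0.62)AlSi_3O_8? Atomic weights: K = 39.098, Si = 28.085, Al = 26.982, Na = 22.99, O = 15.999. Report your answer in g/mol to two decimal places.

272.21 g/mol

Na: 0.38 × 22.99 = 8.7362
K: 0.62 × 39.098 = 24.2408
Al: 1 × 26.982 = 26.9820
Si: 3 × 28.085 = 84.2550
O: 8 × 15.999 = 127.9920
Summing the contributions gives the formula mass.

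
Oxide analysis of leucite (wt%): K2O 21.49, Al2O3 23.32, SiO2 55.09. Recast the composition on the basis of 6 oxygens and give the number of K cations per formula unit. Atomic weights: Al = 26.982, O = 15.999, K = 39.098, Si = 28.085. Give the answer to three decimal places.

0.996 K apfu

K2O: 21.49/94.195 = 0.22814 mol → 0.45628 mol K, 0.22814 mol O.
Al2O3: 23.32/101.961 = 0.22871 mol → 0.45742 mol Al, 0.68613 mol O.
SiO2: 55.09/60.083 = 0.91690 mol → 0.91690 mol Si, 1.83380 mol O.
Total oxygen = 2.74807 mol. Normalization factor = 6/2.74807 = 2.18335.
K per 6 O = 0.45628 × 2.18335 = 0.996.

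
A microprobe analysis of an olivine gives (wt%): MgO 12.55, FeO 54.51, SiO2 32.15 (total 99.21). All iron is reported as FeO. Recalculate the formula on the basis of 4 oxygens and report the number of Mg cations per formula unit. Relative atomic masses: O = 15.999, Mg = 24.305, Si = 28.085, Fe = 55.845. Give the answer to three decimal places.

0.582 Mg apfu

MgO (M=40.304): mol = 0.31138; Mg = 0.31138, O = 0.31138.
FeO (M=71.844): mol = 0.75873; Fe = 0.75873, O = 0.75873.
SiO2 (M=60.083): mol = 0.53509; Si = 0.53509, O = 1.07018.
ΣO = 2.14029; factor = 4/ΣO = 1.86891.
Mg apfu = 0.31138 × 1.86891 = 0.582.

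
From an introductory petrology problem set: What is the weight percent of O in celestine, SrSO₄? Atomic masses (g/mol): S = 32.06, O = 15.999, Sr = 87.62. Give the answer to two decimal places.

Molar mass of SrSO₄: 1*87.62 + 1*32.06 + 4*15.999 = 183.676 g/mol.
Mass of O per formula unit: 4 × 15.999 = 63.996 g.
Weight fraction O = 63.996 / 183.676 = 0.3484.

34.84 mass %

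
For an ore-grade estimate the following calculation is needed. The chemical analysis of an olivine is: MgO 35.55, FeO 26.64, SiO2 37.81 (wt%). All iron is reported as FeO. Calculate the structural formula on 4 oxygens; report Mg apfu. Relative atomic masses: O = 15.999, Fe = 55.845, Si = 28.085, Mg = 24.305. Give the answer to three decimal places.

MgO: 35.55/40.304 = 0.88205 mol → 0.88205 mol Mg, 0.88205 mol O.
FeO: 26.64/71.844 = 0.37080 mol → 0.37080 mol Fe, 0.37080 mol O.
SiO2: 37.81/60.083 = 0.62930 mol → 0.62930 mol Si, 1.25860 mol O.
Total oxygen = 2.51145 mol. Normalization factor = 4/2.51145 = 1.59271.
Mg per 4 O = 0.88205 × 1.59271 = 1.405.

1.405 Mg apfu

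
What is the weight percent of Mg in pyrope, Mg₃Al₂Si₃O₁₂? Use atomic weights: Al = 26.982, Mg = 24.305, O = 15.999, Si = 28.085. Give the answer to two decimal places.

M(Mg₃Al₂Si₃O₁₂) = 403.122 g/mol.
Mg contributes 3 × 24.305 = 72.915 g per mole.
72.915/403.122 = 0.1809 → 18.09%.

18.09 mass %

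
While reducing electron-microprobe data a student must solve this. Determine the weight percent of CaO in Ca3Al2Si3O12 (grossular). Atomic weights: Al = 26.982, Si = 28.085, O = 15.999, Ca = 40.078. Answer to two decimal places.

M(Ca3Al2Si3O12) = 450.441 g/mol; M(CaO) = 56.077 g/mol.
Moles CaO per formula unit = 3 Ca ÷ 1 = 3.0000.
CaO fraction = (3.0000 × 56.077) / 450.441 = 168.231/450.441 = 0.3735.

37.35 wt%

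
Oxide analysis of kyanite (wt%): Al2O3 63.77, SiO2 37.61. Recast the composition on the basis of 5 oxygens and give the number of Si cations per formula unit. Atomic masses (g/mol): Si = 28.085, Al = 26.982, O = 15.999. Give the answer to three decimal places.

1.001 Si apfu

Al2O3 (M=101.961): mol = 0.62544; Al = 1.25088, O = 1.87632.
SiO2 (M=60.083): mol = 0.62597; Si = 0.62597, O = 1.25194.
ΣO = 3.12826; factor = 5/ΣO = 1.59833.
Si apfu = 0.62597 × 1.59833 = 1.001.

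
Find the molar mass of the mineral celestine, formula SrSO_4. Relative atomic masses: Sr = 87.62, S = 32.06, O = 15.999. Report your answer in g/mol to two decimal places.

M = 1*87.62 + 1*32.06 + 4*15.999

183.68 g/mol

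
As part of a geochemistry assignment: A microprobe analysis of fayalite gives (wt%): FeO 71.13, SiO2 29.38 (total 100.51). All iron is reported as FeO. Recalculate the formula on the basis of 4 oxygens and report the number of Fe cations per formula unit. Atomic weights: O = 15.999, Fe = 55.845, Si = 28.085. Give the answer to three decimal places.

2.012 Fe apfu

71.13 wt% FeO ÷ 71.844 g/mol = 0.99006 mol, giving 0.99006 Fe and 0.99006 O.
29.38 wt% SiO2 ÷ 60.083 g/mol = 0.48899 mol, giving 0.48899 Si and 0.97798 O.
Oxygen sums to 1.96804; scaling by 4/1.96804 = 2.03248 puts the formula on 4 O.
Fe: 0.99006 × 2.03248 = 2.012 atoms per formula unit.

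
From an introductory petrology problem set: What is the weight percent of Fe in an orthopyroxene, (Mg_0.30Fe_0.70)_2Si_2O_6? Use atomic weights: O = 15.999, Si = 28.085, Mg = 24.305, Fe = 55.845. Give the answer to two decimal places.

Molar mass of (Mg_0.30Fe_0.70)_2Si_2O_6: 0.60×24.305 + 1.40×55.845 + 2×28.085 + 6×15.999 = 244.930 g/mol.
Mass of Fe per formula unit: 1.40 × 55.845 = 78.183 g.
Weight fraction Fe = 78.183 / 244.930 = 0.3192.

31.92 wt%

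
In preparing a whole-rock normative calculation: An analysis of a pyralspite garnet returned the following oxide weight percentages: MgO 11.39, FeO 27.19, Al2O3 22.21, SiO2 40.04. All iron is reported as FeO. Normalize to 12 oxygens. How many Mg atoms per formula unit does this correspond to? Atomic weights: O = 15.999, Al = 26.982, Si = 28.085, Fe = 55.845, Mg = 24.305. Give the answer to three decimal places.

MgO (M=40.304): mol = 0.28260; Mg = 0.28260, O = 0.28260.
FeO (M=71.844): mol = 0.37846; Fe = 0.37846, O = 0.37846.
Al2O3 (M=101.961): mol = 0.21783; Al = 0.43566, O = 0.65349.
SiO2 (M=60.083): mol = 0.66641; Si = 0.66641, O = 1.33282.
ΣO = 2.64737; factor = 12/ΣO = 4.53280.
Mg apfu = 0.28260 × 4.53280 = 1.281.

1.281 Mg apfu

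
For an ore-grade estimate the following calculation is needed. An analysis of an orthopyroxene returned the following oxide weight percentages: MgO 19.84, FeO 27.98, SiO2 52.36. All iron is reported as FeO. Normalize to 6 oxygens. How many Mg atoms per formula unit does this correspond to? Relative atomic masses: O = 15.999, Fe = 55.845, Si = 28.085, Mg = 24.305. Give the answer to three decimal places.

19.84 wt% MgO ÷ 40.304 g/mol = 0.49226 mol, giving 0.49226 Mg and 0.49226 O.
27.98 wt% FeO ÷ 71.844 g/mol = 0.38945 mol, giving 0.38945 Fe and 0.38945 O.
52.36 wt% SiO2 ÷ 60.083 g/mol = 0.87146 mol, giving 0.87146 Si and 1.74292 O.
Oxygen sums to 2.62463; scaling by 6/2.62463 = 2.28604 puts the formula on 6 O.
Mg: 0.49226 × 2.28604 = 1.125 atoms per formula unit.

1.125 Mg apfu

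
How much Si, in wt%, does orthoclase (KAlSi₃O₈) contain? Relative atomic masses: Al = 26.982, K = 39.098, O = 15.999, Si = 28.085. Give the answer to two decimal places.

30.27 wt%

Molar mass of KAlSi₃O₈: 1×39.098 + 1×26.982 + 3×28.085 + 8×15.999 = 278.327 g/mol.
Mass of Si per formula unit: 3 × 28.085 = 84.255 g.
Weight fraction Si = 84.255 / 278.327 = 0.3027.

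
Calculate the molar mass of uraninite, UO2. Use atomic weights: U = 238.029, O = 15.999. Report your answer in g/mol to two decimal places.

270.03 g/mol

The formula mass is the sum 1*238.029 + 2*15.999.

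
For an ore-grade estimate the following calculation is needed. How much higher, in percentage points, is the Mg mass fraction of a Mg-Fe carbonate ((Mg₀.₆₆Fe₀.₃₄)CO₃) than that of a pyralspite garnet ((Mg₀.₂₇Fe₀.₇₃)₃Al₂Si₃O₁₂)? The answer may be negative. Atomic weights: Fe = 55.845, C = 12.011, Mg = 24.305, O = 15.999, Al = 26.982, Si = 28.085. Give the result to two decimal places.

M((Mg₀.₆₆Fe₀.₃₄)CO₃) = 95.037 g/mol, so wt% Mg = 16.041/95.037 × 100 = 16.88%.
M((Mg₀.₂₇Fe₀.₇₃)₃Al₂Si₃O₁₂) = 472.195 g/mol, so wt% Mg = 19.687/472.195 × 100 = 4.17%.
16.88 − 4.17 = 12.71 pp.

12.71 percentage points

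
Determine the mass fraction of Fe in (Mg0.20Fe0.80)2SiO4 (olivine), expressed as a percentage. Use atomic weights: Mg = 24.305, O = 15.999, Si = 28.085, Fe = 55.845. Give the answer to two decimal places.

46.74 weight percent

M((Mg0.20Fe0.80)2SiO4) = 191.155 g/mol.
Fe contributes 1.60 × 55.845 = 89.352 g per mole.
89.352/191.155 = 0.4674 → 46.74%.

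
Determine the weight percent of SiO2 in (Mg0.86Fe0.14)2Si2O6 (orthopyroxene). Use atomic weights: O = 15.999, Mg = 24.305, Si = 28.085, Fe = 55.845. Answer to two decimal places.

M((Mg0.86Fe0.14)2Si2O6) = 209.605 g/mol; M(SiO2) = 60.083 g/mol.
Moles SiO2 per formula unit = 2 Si ÷ 1 = 2.0000.
SiO2 fraction = (2.0000 × 60.083) / 209.605 = 120.166/209.605 = 0.5733.

57.33 wt%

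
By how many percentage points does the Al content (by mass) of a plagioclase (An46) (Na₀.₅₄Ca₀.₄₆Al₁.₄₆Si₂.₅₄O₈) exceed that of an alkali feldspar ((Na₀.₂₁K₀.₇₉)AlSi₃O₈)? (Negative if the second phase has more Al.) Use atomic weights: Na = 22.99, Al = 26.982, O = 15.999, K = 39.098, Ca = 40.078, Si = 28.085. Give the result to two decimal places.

First mineral: 39.394 g Al in 269.572 g formula = 14.61 wt% Al.
Second mineral: 26.982 g Al in 274.944 g formula = 9.81 wt% Al.
14.61% − 9.81% gives a difference of 4.80 percentage points.

4.80 percentage points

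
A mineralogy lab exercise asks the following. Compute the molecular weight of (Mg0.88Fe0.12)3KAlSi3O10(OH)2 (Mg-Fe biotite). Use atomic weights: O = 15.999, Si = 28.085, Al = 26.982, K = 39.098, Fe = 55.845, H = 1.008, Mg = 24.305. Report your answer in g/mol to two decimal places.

M = 2.64·24.305 + 0.36·55.845 + 1·39.098 + 1·26.982 + 3·28.085 + 12·15.999 + 2·1.008

428.61 g/mol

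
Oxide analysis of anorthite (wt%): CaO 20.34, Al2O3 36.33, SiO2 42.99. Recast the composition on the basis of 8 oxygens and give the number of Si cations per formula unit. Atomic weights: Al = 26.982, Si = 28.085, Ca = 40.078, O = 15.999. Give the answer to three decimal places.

CaO (M=56.077): mol = 0.36272; Ca = 0.36272, O = 0.36272.
Al2O3 (M=101.961): mol = 0.35631; Al = 0.71262, O = 1.06893.
SiO2 (M=60.083): mol = 0.71551; Si = 0.71551, O = 1.43102.
ΣO = 2.86267; factor = 8/ΣO = 2.79459.
Si apfu = 0.71551 × 2.79459 = 2.000.

2.000 Si apfu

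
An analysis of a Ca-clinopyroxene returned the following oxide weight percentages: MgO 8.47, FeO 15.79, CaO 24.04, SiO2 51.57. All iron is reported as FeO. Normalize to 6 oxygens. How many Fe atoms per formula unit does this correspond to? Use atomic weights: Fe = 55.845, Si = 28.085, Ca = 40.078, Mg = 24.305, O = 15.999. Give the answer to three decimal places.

MgO: 8.47/40.304 = 0.21015 mol → 0.21015 mol Mg, 0.21015 mol O.
FeO: 15.79/71.844 = 0.21978 mol → 0.21978 mol Fe, 0.21978 mol O.
CaO: 24.04/56.077 = 0.42870 mol → 0.42870 mol Ca, 0.42870 mol O.
SiO2: 51.57/60.083 = 0.85831 mol → 0.85831 mol Si, 1.71662 mol O.
Total oxygen = 2.57525 mol. Normalization factor = 6/2.57525 = 2.32987.
Fe per 6 O = 0.21978 × 2.32987 = 0.512.

0.512 Fe apfu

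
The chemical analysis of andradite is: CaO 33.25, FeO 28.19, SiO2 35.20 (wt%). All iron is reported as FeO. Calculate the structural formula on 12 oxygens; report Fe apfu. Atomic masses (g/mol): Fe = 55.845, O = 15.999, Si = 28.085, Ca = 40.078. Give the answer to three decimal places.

CaO (M=56.077): mol = 0.59293; Ca = 0.59293, O = 0.59293.
FeO (M=71.844): mol = 0.39238; Fe = 0.39238, O = 0.39238.
SiO2 (M=60.083): mol = 0.58586; Si = 0.58586, O = 1.17172.
ΣO = 2.15703; factor = 12/ΣO = 5.56320.
Fe apfu = 0.39238 × 5.56320 = 2.183.

2.183 Fe apfu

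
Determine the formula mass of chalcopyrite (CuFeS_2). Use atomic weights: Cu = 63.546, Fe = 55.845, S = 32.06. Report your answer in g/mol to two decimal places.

M = 1*63.546 + 1*55.845 + 2*32.06

183.51 g/mol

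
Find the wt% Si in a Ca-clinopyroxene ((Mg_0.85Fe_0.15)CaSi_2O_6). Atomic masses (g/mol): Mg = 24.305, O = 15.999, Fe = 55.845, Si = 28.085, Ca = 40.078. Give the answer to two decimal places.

Molar mass of (Mg_0.85Fe_0.15)CaSi_2O_6: 0.85×24.305 + 0.15×55.845 + 1×40.078 + 2×28.085 + 6×15.999 = 221.278 g/mol.
Mass of Si per formula unit: 2 × 28.085 = 56.170 g.
Weight fraction Si = 56.170 / 221.278 = 0.2538.

25.38 wt%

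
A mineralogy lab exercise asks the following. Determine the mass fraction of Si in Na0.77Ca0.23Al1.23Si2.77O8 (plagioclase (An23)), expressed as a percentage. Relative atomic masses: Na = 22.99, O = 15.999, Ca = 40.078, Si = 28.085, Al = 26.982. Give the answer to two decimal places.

29.26 mass %

Molar mass of Na0.77Ca0.23Al1.23Si2.77O8: 0.77×22.99 + 0.23×40.078 + 1.23×26.982 + 2.77×28.085 + 8×15.999 = 265.896 g/mol.
Mass of Si per formula unit: 2.77 × 28.085 = 77.795 g.
Weight fraction Si = 77.795 / 265.896 = 0.2926.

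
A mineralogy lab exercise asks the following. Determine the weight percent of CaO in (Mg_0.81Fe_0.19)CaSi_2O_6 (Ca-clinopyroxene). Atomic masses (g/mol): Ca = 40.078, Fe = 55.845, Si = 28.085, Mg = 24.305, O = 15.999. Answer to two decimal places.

Molar mass of (Mg_0.81Fe_0.19)CaSi_2O_6 = 0.81×24.305 + 0.19×55.845 + 1×40.078 + 2×28.085 + 6×15.999 = 222.540 g/mol.
Each formula unit contains 1 Ca, equivalent to 1/1 = 1.0000 mol CaO.
M(CaO) = 1×40.078 + 1×15.999 = 56.077 g/mol.
Mass of CaO per formula unit = 1.0000 × 56.077 = 56.077 g.
CaO wt% = 56.077 / 222.540 × 100 = 25.20%.

25.20 wt%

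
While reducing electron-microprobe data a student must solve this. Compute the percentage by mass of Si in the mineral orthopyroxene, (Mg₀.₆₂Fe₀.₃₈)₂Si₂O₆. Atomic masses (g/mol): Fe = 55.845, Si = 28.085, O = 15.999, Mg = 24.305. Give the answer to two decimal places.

24.99 weight percent

Molar mass of (Mg₀.₆₂Fe₀.₃₈)₂Si₂O₆: 1.24×24.305 + 0.76×55.845 + 2×28.085 + 6×15.999 = 224.744 g/mol.
Mass of Si per formula unit: 2 × 28.085 = 56.170 g.
Weight fraction Si = 56.170 / 224.744 = 0.2499.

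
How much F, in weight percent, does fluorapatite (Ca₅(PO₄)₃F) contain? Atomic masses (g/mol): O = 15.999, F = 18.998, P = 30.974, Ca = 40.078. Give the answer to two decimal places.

M(Ca₅(PO₄)₃F) = 504.298 g/mol.
F contributes 1 × 18.998 = 18.998 g per mole.
18.998/504.298 = 0.0377 → 3.77%.

3.77 weight percent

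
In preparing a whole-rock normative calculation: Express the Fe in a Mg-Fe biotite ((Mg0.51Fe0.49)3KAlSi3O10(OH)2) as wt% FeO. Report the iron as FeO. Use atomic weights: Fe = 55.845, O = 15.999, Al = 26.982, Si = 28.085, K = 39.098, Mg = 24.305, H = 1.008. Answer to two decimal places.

Molar mass of (Mg0.51Fe0.49)3KAlSi3O10(OH)2 = 1.53*24.305 + 1.47*55.845 + 1*39.098 + 1*26.982 + 3*28.085 + 12*15.999 + 2*1.008 = 463.618 g/mol.
Each formula unit contains 1.47 Fe, equivalent to 1.47/1 = 1.4700 mol FeO.
M(FeO) = 1×55.845 + 1×15.999 = 71.844 g/mol.
Mass of FeO per formula unit = 1.4700 × 71.844 = 105.611 g.
FeO wt% = 105.611 / 463.618 × 100 = 22.78%.

22.78 wt%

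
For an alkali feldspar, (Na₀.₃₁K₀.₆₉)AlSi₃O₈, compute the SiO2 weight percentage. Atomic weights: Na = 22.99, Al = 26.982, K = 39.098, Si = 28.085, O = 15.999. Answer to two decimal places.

65.94 wt%

M((Na₀.₃₁K₀.₆₉)AlSi₃O₈) = 273.334 g/mol; M(SiO2) = 60.083 g/mol.
Moles SiO2 per formula unit = 3 Si ÷ 1 = 3.0000.
SiO2 fraction = (3.0000 × 60.083) / 273.334 = 180.249/273.334 = 0.6594.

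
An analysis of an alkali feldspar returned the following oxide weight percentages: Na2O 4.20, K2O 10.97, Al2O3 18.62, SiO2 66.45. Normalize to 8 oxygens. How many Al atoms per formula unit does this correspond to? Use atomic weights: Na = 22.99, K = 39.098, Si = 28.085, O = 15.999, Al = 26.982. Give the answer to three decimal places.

0.992 Al apfu

Na2O: 4.20/61.979 = 0.06776 mol → 0.13552 mol Na, 0.06776 mol O.
K2O: 10.97/94.195 = 0.11646 mol → 0.23292 mol K, 0.11646 mol O.
Al2O3: 18.62/101.961 = 0.18262 mol → 0.36524 mol Al, 0.54786 mol O.
SiO2: 66.45/60.083 = 1.10597 mol → 1.10597 mol Si, 2.21194 mol O.
Total oxygen = 2.94402 mol. Normalization factor = 8/2.94402 = 2.71737.
Al per 8 O = 0.36524 × 2.71737 = 0.992.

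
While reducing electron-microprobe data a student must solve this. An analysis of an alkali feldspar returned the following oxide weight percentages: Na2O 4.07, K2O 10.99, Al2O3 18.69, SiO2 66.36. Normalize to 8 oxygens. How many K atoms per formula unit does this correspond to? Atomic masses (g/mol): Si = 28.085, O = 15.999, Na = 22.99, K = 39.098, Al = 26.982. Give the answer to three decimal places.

0.635 K apfu

Na2O (M=61.979): mol = 0.06567; Na = 0.13134, O = 0.06567.
K2O (M=94.195): mol = 0.11667; K = 0.23334, O = 0.11667.
Al2O3 (M=101.961): mol = 0.18331; Al = 0.36662, O = 0.54993.
SiO2 (M=60.083): mol = 1.10447; Si = 1.10447, O = 2.20894.
ΣO = 2.94121; factor = 8/ΣO = 2.71997.
K apfu = 0.23334 × 2.71997 = 0.635.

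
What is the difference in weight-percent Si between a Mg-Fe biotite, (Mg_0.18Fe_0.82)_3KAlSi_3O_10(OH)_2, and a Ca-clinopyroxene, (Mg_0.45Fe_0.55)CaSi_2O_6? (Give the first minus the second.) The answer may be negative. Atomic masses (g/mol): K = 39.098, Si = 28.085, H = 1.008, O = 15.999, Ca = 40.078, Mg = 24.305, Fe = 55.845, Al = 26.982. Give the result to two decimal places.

-6.99 percentage points

First mineral: 84.255 g Si in 494.842 g formula = 17.03 wt% Si.
Second mineral: 56.170 g Si in 233.894 g formula = 24.02 wt% Si.
17.03% − 24.02% gives a difference of -6.99 percentage points.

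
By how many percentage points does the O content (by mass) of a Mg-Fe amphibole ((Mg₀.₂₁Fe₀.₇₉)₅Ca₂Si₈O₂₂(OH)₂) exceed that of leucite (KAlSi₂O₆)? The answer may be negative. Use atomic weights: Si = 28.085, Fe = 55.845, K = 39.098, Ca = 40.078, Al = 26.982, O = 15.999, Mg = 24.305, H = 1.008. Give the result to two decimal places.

-3.00 percentage points

First mineral: 383.976 g O in 936.936 g formula = 40.98 wt% O.
Second mineral: 95.994 g O in 218.244 g formula = 43.98 wt% O.
40.98% − 43.98% gives a difference of -3.00 percentage points.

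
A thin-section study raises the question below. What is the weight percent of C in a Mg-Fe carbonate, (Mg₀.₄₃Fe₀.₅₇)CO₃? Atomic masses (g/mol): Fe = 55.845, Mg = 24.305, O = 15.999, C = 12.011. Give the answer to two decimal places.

11.74 wt%

Formula mass = 0.43*24.305 + 0.57*55.845 + 1*12.011 + 3*15.999 = 102.291 g/mol, of which 12.011 g is C.
So C makes up 12.011/102.291 = 0.1174 of the mass, i.e. 11.74%.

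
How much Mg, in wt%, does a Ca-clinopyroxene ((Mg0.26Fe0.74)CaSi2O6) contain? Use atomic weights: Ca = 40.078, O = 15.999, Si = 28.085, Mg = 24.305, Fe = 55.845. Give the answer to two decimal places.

M((Mg0.26Fe0.74)CaSi2O6) = 239.887 g/mol.
Mg contributes 0.26 × 24.305 = 6.319 g per mole.
6.319/239.887 = 0.0263 → 2.63%.

2.63 wt%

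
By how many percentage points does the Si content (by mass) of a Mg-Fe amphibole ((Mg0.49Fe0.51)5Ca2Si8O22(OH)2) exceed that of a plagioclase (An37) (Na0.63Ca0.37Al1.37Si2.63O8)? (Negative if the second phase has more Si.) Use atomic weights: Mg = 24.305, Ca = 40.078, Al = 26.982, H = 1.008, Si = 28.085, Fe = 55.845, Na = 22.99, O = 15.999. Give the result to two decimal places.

-2.38 percentage points

M((Mg0.49Fe0.51)5Ca2Si8O22(OH)2) = 892.780 g/mol, so wt% Si = 224.680/892.780 × 100 = 25.17%.
M(Na0.63Ca0.37Al1.37Si2.63O8) = 268.133 g/mol, so wt% Si = 73.864/268.133 × 100 = 27.55%.
25.17 − 27.55 = -2.38 pp.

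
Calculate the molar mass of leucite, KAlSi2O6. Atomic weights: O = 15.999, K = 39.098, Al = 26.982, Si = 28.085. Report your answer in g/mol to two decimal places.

218.24 g/mol

The formula mass is the sum 1·39.098 + 1·26.982 + 2·28.085 + 6·15.999.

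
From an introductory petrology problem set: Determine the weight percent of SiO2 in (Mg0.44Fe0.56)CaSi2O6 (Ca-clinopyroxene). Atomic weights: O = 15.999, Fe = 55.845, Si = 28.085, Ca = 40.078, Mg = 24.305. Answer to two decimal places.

M((Mg0.44Fe0.56)CaSi2O6) = 234.209 g/mol; M(SiO2) = 60.083 g/mol.
Moles SiO2 per formula unit = 2 Si ÷ 1 = 2.0000.
SiO2 fraction = (2.0000 × 60.083) / 234.209 = 120.166/234.209 = 0.5131.

51.31 wt%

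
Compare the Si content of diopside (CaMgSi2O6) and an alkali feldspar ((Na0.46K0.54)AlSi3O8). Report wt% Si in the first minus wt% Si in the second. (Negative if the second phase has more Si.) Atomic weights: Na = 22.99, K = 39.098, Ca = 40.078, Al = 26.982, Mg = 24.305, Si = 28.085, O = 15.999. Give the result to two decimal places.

First mineral: 56.170 g Si in 216.547 g formula = 25.94 wt% Si.
Second mineral: 84.255 g Si in 270.917 g formula = 31.10 wt% Si.
25.94% − 31.10% gives a difference of -5.16 percentage points.

-5.16 percentage points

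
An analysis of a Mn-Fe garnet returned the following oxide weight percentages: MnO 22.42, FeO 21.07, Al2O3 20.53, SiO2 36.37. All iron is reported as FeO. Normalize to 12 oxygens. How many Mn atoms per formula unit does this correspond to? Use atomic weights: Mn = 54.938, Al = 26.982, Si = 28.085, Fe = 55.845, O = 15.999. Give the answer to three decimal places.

MnO (M=70.937): mol = 0.31606; Mn = 0.31606, O = 0.31606.
FeO (M=71.844): mol = 0.29327; Fe = 0.29327, O = 0.29327.
Al2O3 (M=101.961): mol = 0.20135; Al = 0.40270, O = 0.60405.
SiO2 (M=60.083): mol = 0.60533; Si = 0.60533, O = 1.21066.
ΣO = 2.42404; factor = 12/ΣO = 4.95041.
Mn apfu = 0.31606 × 4.95041 = 1.565.

1.565 Mn apfu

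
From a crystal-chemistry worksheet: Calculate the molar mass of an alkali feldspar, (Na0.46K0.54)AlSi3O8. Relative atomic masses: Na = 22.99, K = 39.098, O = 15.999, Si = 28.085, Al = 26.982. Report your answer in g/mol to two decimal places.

270.92 g/mol

Na: 0.46 × 22.99 = 10.5754
K: 0.54 × 39.098 = 21.1129
Al: 1 × 26.982 = 26.9820
Si: 3 × 28.085 = 84.2550
O: 8 × 15.999 = 127.9920
Summing the contributions gives the formula mass.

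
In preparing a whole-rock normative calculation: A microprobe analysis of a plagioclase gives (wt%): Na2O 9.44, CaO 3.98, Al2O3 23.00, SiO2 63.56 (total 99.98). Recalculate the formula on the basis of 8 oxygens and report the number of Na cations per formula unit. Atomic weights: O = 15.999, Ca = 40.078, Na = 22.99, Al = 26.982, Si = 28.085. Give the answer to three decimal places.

9.44 wt% Na2O ÷ 61.979 g/mol = 0.15231 mol, giving 0.30462 Na and 0.15231 O.
3.98 wt% CaO ÷ 56.077 g/mol = 0.07097 mol, giving 0.07097 Ca and 0.07097 O.
23.00 wt% Al2O3 ÷ 101.961 g/mol = 0.22558 mol, giving 0.45116 Al and 0.67674 O.
63.56 wt% SiO2 ÷ 60.083 g/mol = 1.05787 mol, giving 1.05787 Si and 2.11574 O.
Oxygen sums to 3.01576; scaling by 8/3.01576 = 2.65273 puts the formula on 8 O.
Na: 0.30462 × 2.65273 = 0.808 atoms per formula unit.

0.808 Na apfu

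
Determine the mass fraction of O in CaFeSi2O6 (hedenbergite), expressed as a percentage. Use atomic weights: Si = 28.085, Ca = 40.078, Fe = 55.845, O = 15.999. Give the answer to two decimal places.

Formula mass = 1*40.078 + 1*55.845 + 2*28.085 + 6*15.999 = 248.087 g/mol, of which 95.994 g is O.
So O makes up 95.994/248.087 = 0.3869 of the mass, i.e. 38.69%.

38.69 weight percent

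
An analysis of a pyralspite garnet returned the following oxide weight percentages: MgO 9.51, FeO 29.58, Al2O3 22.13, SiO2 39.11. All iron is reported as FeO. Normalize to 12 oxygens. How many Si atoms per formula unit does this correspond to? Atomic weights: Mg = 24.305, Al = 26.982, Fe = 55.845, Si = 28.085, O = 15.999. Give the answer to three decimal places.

3.004 Si apfu

MgO: 9.51/40.304 = 0.23596 mol → 0.23596 mol Mg, 0.23596 mol O.
FeO: 29.58/71.844 = 0.41173 mol → 0.41173 mol Fe, 0.41173 mol O.
Al2O3: 22.13/101.961 = 0.21704 mol → 0.43408 mol Al, 0.65112 mol O.
SiO2: 39.11/60.083 = 0.65093 mol → 0.65093 mol Si, 1.30186 mol O.
Total oxygen = 2.60067 mol. Normalization factor = 12/2.60067 = 4.61420.
Si per 12 O = 0.65093 × 4.61420 = 3.004.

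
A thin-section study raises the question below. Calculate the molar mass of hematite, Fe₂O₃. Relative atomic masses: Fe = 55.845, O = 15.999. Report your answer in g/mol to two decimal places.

159.69 g/mol

M = 2×55.845 + 3×15.999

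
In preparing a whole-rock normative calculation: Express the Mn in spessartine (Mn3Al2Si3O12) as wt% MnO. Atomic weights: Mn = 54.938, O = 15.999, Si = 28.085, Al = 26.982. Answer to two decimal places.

42.99 wt%

Formula mass = 495.021 g/mol.
3 Mn → 3.0000 mol MnO per formula unit; M(MnO) = 70.937, so MnO mass = 212.811 g.
212.811/495.021 × 100 = 42.99 wt%.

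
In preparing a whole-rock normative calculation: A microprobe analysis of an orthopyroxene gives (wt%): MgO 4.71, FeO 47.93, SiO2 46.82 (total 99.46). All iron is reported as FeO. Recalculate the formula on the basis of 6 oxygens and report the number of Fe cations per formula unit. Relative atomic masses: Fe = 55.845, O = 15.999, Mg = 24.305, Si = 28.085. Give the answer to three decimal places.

4.71 wt% MgO ÷ 40.304 g/mol = 0.11686 mol, giving 0.11686 Mg and 0.11686 O.
47.93 wt% FeO ÷ 71.844 g/mol = 0.66714 mol, giving 0.66714 Fe and 0.66714 O.
46.82 wt% SiO2 ÷ 60.083 g/mol = 0.77926 mol, giving 0.77926 Si and 1.55852 O.
Oxygen sums to 2.34252; scaling by 6/2.34252 = 2.56134 puts the formula on 6 O.
Fe: 0.66714 × 2.56134 = 1.709 atoms per formula unit.

1.709 Fe apfu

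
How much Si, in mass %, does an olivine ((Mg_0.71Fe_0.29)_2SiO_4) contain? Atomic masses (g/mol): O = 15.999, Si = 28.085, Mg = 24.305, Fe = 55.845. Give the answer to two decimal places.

17.67 mass %

Formula mass = 1.42×24.305 + 0.58×55.845 + 1×28.085 + 4×15.999 = 158.984 g/mol, of which 28.085 g is Si.
So Si makes up 28.085/158.984 = 0.1767 of the mass, i.e. 17.67%.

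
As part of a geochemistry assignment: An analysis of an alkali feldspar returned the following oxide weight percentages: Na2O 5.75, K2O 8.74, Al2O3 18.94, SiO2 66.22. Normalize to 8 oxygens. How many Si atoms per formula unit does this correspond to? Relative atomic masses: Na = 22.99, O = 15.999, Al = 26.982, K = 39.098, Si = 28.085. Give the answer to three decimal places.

5.75 wt% Na2O ÷ 61.979 g/mol = 0.09277 mol, giving 0.18554 Na and 0.09277 O.
8.74 wt% K2O ÷ 94.195 g/mol = 0.09279 mol, giving 0.18558 K and 0.09279 O.
18.94 wt% Al2O3 ÷ 101.961 g/mol = 0.18576 mol, giving 0.37152 Al and 0.55728 O.
66.22 wt% SiO2 ÷ 60.083 g/mol = 1.10214 mol, giving 1.10214 Si and 2.20428 O.
Oxygen sums to 2.94712; scaling by 8/2.94712 = 2.71451 puts the formula on 8 O.
Si: 1.10214 × 2.71451 = 2.992 atoms per formula unit.

2.992 Si apfu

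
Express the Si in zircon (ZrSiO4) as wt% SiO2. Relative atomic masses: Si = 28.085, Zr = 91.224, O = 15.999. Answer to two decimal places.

32.78 wt%

Formula mass = 183.305 g/mol.
1 Si → 1.0000 mol SiO2 per formula unit; M(SiO2) = 60.083, so SiO2 mass = 60.083 g.
60.083/183.305 × 100 = 32.78 wt%.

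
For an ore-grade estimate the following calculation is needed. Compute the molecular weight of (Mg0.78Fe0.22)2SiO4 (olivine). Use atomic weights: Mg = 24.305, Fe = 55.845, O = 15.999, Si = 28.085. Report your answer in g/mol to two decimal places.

154.57 g/mol

The formula mass is the sum 1.56·24.305 + 0.44·55.845 + 1·28.085 + 4·15.999.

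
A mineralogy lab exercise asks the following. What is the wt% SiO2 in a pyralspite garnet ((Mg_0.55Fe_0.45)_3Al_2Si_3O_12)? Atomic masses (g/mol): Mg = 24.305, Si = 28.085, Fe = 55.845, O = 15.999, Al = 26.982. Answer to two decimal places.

Molar mass of (Mg_0.55Fe_0.45)_3Al_2Si_3O_12 = 1.65·24.305 + 1.35·55.845 + 2·26.982 + 3·28.085 + 12·15.999 = 445.701 g/mol.
Each formula unit contains 3 Si, equivalent to 3/1 = 3.0000 mol SiO2.
M(SiO2) = 1×28.085 + 2×15.999 = 60.083 g/mol.
Mass of SiO2 per formula unit = 3.0000 × 60.083 = 180.249 g.
SiO2 wt% = 180.249 / 445.701 × 100 = 40.44%.

40.44 wt%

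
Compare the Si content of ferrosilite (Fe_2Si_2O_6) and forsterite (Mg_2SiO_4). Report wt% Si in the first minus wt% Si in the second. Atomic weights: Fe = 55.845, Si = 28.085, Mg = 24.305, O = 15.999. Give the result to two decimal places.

1.33 percentage points

First mineral: 56.170 g Si in 263.854 g formula = 21.29 wt% Si.
Second mineral: 28.085 g Si in 140.691 g formula = 19.96 wt% Si.
21.29% − 19.96% gives a difference of 1.33 percentage points.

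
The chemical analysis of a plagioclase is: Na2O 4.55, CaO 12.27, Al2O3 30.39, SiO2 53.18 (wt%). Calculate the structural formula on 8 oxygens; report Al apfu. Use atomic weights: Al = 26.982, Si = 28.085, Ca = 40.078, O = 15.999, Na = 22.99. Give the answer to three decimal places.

4.55 wt% Na2O ÷ 61.979 g/mol = 0.07341 mol, giving 0.14682 Na and 0.07341 O.
12.27 wt% CaO ÷ 56.077 g/mol = 0.21881 mol, giving 0.21881 Ca and 0.21881 O.
30.39 wt% Al2O3 ÷ 101.961 g/mol = 0.29806 mol, giving 0.59612 Al and 0.89418 O.
53.18 wt% SiO2 ÷ 60.083 g/mol = 0.88511 mol, giving 0.88511 Si and 1.77022 O.
Oxygen sums to 2.95662; scaling by 8/2.95662 = 2.70579 puts the formula on 8 O.
Al: 0.59612 × 2.70579 = 1.613 atoms per formula unit.

1.613 Al apfu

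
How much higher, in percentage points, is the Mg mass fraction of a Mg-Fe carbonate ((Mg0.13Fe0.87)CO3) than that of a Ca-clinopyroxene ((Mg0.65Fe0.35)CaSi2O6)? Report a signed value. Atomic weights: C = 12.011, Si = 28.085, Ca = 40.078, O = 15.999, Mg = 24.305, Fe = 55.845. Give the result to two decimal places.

-4.11 percentage points

Mg in (Mg0.13Fe0.87)CO3: molar mass 111.753 g/mol; 0.13×24.305 = 3.160 g → 2.83 wt%.
Mg in (Mg0.65Fe0.35)CaSi2O6: molar mass 227.586 g/mol; 0.65×24.305 = 15.798 g → 6.94 wt%.
Difference = 2.83 − 6.94 = -4.11 percentage points.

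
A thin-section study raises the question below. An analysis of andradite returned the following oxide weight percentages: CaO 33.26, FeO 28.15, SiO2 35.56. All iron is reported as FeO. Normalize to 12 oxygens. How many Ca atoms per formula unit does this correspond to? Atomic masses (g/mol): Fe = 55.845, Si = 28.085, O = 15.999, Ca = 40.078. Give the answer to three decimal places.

3.282 Ca apfu

CaO: 33.26/56.077 = 0.59311 mol → 0.59311 mol Ca, 0.59311 mol O.
FeO: 28.15/71.844 = 0.39182 mol → 0.39182 mol Fe, 0.39182 mol O.
SiO2: 35.56/60.083 = 0.59185 mol → 0.59185 mol Si, 1.18370 mol O.
Total oxygen = 2.16863 mol. Normalization factor = 12/2.16863 = 5.53345.
Ca per 12 O = 0.59311 × 5.53345 = 3.282.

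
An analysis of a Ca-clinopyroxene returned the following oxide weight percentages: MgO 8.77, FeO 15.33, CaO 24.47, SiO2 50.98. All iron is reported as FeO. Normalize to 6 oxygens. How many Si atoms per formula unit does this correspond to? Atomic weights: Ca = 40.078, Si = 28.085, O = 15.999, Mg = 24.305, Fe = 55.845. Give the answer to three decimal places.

MgO: 8.77/40.304 = 0.21760 mol → 0.21760 mol Mg, 0.21760 mol O.
FeO: 15.33/71.844 = 0.21338 mol → 0.21338 mol Fe, 0.21338 mol O.
CaO: 24.47/56.077 = 0.43636 mol → 0.43636 mol Ca, 0.43636 mol O.
SiO2: 50.98/60.083 = 0.84849 mol → 0.84849 mol Si, 1.69698 mol O.
Total oxygen = 2.56432 mol. Normalization factor = 6/2.56432 = 2.33980.
Si per 6 O = 0.84849 × 2.33980 = 1.985.

1.985 Si apfu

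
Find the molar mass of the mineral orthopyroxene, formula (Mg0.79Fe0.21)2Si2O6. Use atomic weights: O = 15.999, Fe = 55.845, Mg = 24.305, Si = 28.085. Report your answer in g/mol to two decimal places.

214.02 g/mol

The formula mass is the sum 1.58×24.305 + 0.42×55.845 + 2×28.085 + 6×15.999.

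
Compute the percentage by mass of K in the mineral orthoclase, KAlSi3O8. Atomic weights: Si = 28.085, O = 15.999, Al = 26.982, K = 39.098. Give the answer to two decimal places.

14.05 wt%

Molar mass of KAlSi3O8: 1·39.098 + 1·26.982 + 3·28.085 + 8·15.999 = 278.327 g/mol.
Mass of K per formula unit: 1 × 39.098 = 39.098 g.
Weight fraction K = 39.098 / 278.327 = 0.1405.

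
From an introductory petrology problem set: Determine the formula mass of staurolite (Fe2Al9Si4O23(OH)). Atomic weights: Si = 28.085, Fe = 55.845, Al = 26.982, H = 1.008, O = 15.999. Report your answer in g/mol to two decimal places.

851.85 g/mol

M = 2(55.845) + 9(26.982) + 4(28.085) + 24(15.999) + 1(1.008)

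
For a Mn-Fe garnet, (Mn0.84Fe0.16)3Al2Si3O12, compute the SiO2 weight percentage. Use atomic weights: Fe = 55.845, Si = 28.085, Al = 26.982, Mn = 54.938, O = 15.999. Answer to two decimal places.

Molar mass of (Mn0.84Fe0.16)3Al2Si3O12 = 2.52*54.938 + 0.48*55.845 + 2*26.982 + 3*28.085 + 12*15.999 = 495.456 g/mol.
Each formula unit contains 3 Si, equivalent to 3/1 = 3.0000 mol SiO2.
M(SiO2) = 1×28.085 + 2×15.999 = 60.083 g/mol.
Mass of SiO2 per formula unit = 3.0000 × 60.083 = 180.249 g.
SiO2 wt% = 180.249 / 495.456 × 100 = 36.38%.

36.38 wt%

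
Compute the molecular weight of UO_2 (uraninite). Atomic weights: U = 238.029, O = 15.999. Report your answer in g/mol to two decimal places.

270.03 g/mol

The formula mass is the sum 1*238.029 + 2*15.999.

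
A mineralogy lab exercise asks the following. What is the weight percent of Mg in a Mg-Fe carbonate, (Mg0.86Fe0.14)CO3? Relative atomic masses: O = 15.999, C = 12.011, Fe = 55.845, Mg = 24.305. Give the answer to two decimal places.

23.56 wt%

Molar mass of (Mg0.86Fe0.14)CO3: 0.86·24.305 + 0.14·55.845 + 1·12.011 + 3·15.999 = 88.729 g/mol.
Mass of Mg per formula unit: 0.86 × 24.305 = 20.902 g.
Weight fraction Mg = 20.902 / 88.729 = 0.2356.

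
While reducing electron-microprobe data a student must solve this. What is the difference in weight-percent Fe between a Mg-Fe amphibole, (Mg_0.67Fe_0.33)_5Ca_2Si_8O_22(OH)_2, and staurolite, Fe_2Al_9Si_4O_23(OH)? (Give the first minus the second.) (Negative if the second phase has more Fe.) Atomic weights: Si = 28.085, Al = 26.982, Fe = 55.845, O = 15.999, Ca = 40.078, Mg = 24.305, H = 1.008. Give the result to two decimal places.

-2.45 percentage points

Fe in (Mg_0.67Fe_0.33)_5Ca_2Si_8O_22(OH)_2: molar mass 864.394 g/mol; 1.65×55.845 = 92.144 g → 10.66 wt%.
Fe in Fe_2Al_9Si_4O_23(OH): molar mass 851.852 g/mol; 2×55.845 = 111.690 g → 13.11 wt%.
Difference = 10.66 − 13.11 = -2.45 percentage points.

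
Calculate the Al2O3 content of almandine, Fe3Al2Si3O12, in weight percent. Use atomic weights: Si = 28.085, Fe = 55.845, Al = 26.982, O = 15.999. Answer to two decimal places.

Molar mass of Fe3Al2Si3O12 = 3×55.845 + 2×26.982 + 3×28.085 + 12×15.999 = 497.742 g/mol.
Each formula unit contains 2 Al, equivalent to 2/2 = 1.0000 mol Al2O3.
M(Al2O3) = 2×26.982 + 3×15.999 = 101.961 g/mol.
Mass of Al2O3 per formula unit = 1.0000 × 101.961 = 101.961 g.
Al2O3 wt% = 101.961 / 497.742 × 100 = 20.48%.

20.48 wt%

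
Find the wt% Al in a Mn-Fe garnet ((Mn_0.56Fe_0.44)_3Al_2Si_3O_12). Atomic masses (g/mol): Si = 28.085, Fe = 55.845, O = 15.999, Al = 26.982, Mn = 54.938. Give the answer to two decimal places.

Formula mass = 1.68·54.938 + 1.32·55.845 + 2·26.982 + 3·28.085 + 12·15.999 = 496.218 g/mol, of which 53.964 g is Al.
So Al makes up 53.964/496.218 = 0.1088 of the mass, i.e. 10.88%.

10.88 wt%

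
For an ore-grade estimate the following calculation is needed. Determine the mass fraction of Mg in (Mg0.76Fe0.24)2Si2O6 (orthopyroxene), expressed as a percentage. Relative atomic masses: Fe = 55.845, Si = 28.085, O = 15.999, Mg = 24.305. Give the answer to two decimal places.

17.11 wt%

Molar mass of (Mg0.76Fe0.24)2Si2O6: 1.52·24.305 + 0.48·55.845 + 2·28.085 + 6·15.999 = 215.913 g/mol.
Mass of Mg per formula unit: 1.52 × 24.305 = 36.944 g.
Weight fraction Mg = 36.944 / 215.913 = 0.1711.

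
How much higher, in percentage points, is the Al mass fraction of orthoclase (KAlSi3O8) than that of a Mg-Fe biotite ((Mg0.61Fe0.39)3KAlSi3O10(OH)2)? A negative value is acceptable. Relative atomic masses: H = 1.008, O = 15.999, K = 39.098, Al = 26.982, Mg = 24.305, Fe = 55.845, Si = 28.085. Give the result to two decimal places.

3.75 percentage points

M(KAlSi3O8) = 278.327 g/mol, so wt% Al = 26.982/278.327 × 100 = 9.69%.
M((Mg0.61Fe0.39)3KAlSi3O10(OH)2) = 454.156 g/mol, so wt% Al = 26.982/454.156 × 100 = 5.94%.
9.69 − 5.94 = 3.75 pp.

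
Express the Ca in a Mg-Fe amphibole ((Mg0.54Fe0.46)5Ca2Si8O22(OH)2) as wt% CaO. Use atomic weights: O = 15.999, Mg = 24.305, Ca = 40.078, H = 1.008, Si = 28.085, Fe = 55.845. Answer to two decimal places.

Formula mass = 884.895 g/mol.
2 Ca → 2.0000 mol CaO per formula unit; M(CaO) = 56.077, so CaO mass = 112.154 g.
112.154/884.895 × 100 = 12.67 wt%.

12.67 wt%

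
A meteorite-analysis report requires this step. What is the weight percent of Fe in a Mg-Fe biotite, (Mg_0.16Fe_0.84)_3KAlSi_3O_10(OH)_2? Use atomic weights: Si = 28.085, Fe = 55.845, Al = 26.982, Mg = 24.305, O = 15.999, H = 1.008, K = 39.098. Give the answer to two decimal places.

28.33 weight percent

M((Mg_0.16Fe_0.84)_3KAlSi_3O_10(OH)_2) = 496.735 g/mol.
Fe contributes 2.52 × 55.845 = 140.729 g per mole.
140.729/496.735 = 0.2833 → 28.33%.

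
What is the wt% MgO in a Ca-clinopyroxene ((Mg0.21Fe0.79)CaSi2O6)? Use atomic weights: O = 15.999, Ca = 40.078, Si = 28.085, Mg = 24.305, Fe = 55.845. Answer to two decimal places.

Molar mass of (Mg0.21Fe0.79)CaSi2O6 = 0.21×24.305 + 0.79×55.845 + 1×40.078 + 2×28.085 + 6×15.999 = 241.464 g/mol.
Each formula unit contains 0.21 Mg, equivalent to 0.21/1 = 0.2100 mol MgO.
M(MgO) = 1×24.305 + 1×15.999 = 40.304 g/mol.
Mass of MgO per formula unit = 0.2100 × 40.304 = 8.464 g.
MgO wt% = 8.464 / 241.464 × 100 = 3.51%.

3.51 wt%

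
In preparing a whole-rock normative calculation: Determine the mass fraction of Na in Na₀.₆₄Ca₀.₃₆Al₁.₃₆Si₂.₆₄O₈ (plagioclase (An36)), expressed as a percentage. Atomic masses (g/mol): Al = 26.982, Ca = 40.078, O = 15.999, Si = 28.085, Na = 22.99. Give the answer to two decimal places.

5.49 weight percent

M(Na₀.₆₄Ca₀.₃₆Al₁.₃₆Si₂.₆₄O₈) = 267.974 g/mol.
Na contributes 0.64 × 22.99 = 14.714 g per mole.
14.714/267.974 = 0.0549 → 5.49%.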